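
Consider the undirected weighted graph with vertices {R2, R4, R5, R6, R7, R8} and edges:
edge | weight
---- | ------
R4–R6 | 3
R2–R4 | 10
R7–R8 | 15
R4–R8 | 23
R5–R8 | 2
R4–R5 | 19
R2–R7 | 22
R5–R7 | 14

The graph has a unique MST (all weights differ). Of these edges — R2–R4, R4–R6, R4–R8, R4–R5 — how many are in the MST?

Kruskal's algorithm — process edges by increasing weight (ties by edge label):
R5–R8 (2): add. Components now {R7} {R6} {R2} {R5,R8} {R4}
R4–R6 (3): add. Components now {R7} {R4,R6} {R2} {R5,R8}
R2–R4 (10): add. Components now {R7} {R2,R4,R6} {R5,R8}
R5–R7 (14): add. Components now {R5,R7,R8} {R2,R4,R6}
R7–R8 (15): skip — R7 and R8 already connected.
R4–R5 (19): add. Components now {R2,R4,R5,R6,R7,R8}
MST edge set: {R5–R8, R4–R6, R2–R4, R5–R7, R4–R5}.
Of the listed edges, {R2–R4, R4–R6, R4–R5} are in the MST → 3.

3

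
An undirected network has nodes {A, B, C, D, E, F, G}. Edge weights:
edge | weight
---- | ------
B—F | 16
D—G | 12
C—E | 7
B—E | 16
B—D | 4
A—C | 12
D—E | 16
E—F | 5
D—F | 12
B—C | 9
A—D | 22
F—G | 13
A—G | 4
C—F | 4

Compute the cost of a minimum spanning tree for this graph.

38

Prim, starting at E.
Step 1: cheapest edge leaving the tree is E—F (5); add F.
Step 2: cheapest edge leaving the tree is C—F (4); add C.
Step 3: cheapest edge leaving the tree is B—C (9); add B.
Step 4: cheapest edge leaving the tree is B—D (4); add D.
Step 5: cheapest edge leaving the tree is A—C (12); add A.
Step 6: cheapest edge leaving the tree is A—G (4); add G.
MST edges: E—F, C—F, B—C, B—D, A—C, A—G; total weight 5+4+9+4+12+4 = 38.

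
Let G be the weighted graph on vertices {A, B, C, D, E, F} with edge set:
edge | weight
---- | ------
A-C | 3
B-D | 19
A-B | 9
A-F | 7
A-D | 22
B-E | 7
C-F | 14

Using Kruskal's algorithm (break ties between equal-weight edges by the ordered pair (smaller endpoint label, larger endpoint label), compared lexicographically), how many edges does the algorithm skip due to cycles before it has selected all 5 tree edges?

Sort edges by weight, then run Kruskal:
A-C (3): add — endpoints in different components.
A-F (7): add — endpoints in different components.
B-E (7): add — endpoints in different components.
A-B (9): add — endpoints in different components.
C-F (14): skip — C and F already connected.
B-D (19): add — endpoints in different components.
Edges rejected before the tree was complete: 1.

1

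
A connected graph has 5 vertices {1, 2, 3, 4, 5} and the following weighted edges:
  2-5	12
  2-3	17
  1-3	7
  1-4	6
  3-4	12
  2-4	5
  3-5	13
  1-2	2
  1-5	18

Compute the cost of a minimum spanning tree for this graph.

26

Grow the tree from 1 using Prim:
Step 1: frontier [1-2 2, 1-4 6, 1-3 7, 1-5 18] → take 1-2 (2); add 2.
Step 2: frontier [1-4 6, 1-3 7, 1-5 18, 2-4 5, 2-5 12, 2-3 17] → take 2-4 (5); add 4.
Step 3: frontier [1-3 7, 1-5 18, 2-5 12, 2-3 17, 3-4 12] → take 1-3 (7); add 3.
Step 4: frontier [1-5 18, 2-5 12, 3-5 13] → take 2-5 (12); add 5.
MST edges: 1-2, 2-4, 1-3, 2-5; total weight 2+5+7+12 = 26.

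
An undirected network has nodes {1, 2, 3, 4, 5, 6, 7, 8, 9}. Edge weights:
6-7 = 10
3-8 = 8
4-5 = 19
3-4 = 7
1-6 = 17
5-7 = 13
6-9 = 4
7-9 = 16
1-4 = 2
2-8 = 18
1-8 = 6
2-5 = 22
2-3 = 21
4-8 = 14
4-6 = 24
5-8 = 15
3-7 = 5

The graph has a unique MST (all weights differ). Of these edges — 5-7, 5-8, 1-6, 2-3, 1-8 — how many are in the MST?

2

Kruskal's algorithm — process edges by increasing weight (ties by edge label):
1-4 (2): add — endpoints in different components.
6-9 (4): add — endpoints in different components.
3-7 (5): add — endpoints in different components.
1-8 (6): add — endpoints in different components.
3-4 (7): add — endpoints in different components.
3-8 (8): skip — 3 and 8 already connected.
6-7 (10): add — endpoints in different components.
5-7 (13): add — endpoints in different components.
4-8 (14): skip — 4 and 8 already connected.
5-8 (15): skip — 5 and 8 already connected.
7-9 (16): skip — 7 and 9 already connected.
1-6 (17): skip — 1 and 6 already connected.
2-8 (18): add — endpoints in different components.
MST edge set: {1-4, 6-9, 3-7, 1-8, 3-4, 6-7, 5-7, 2-8}.
Of the listed edges, {5-7, 1-8} are in the MST → 2.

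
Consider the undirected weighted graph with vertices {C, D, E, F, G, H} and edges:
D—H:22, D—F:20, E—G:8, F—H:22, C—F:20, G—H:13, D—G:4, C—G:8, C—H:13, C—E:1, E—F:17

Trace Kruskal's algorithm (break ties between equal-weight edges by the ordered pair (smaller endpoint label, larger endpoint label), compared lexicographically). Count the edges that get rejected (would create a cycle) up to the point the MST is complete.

Kruskal: consider edges lightest-first.
C—E (1): add — endpoints in different components.
D—G (4): add — endpoints in different components.
C—G (8): add — endpoints in different components.
E—G (8): skip — E and G already connected.
C—H (13): add — endpoints in different components.
G—H (13): skip — G and H already connected.
E—F (17): add — endpoints in different components.
Edges rejected before the tree was complete: 2.

2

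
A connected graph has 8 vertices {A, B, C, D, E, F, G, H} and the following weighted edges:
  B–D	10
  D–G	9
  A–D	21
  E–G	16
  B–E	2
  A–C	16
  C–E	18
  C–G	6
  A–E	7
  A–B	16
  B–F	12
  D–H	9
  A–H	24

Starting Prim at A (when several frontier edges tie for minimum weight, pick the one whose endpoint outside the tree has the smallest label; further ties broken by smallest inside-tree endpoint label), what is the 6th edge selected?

Prim, starting at A.
Step 1: cheapest edge leaving the tree is A–E (7); add E.
Step 2: cheapest edge leaving the tree is B–E (2); add B.
Step 3: cheapest edge leaving the tree is B–D (10); add D.
Step 4: cheapest edge leaving the tree is D–G (9); add G.
Step 5: cheapest edge leaving the tree is C–G (6); add C.
Step 6: cheapest edge leaving the tree is D–H (9); add H.
Step 7: cheapest edge leaving the tree is B–F (12); add F.
The 6th edge added is D–H.

D-H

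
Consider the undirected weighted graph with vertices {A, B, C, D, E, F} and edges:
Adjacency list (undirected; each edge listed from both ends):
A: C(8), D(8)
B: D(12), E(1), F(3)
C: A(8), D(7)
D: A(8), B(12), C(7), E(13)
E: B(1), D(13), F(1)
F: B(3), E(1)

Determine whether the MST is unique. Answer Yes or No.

No

Sort edges by weight, then run Kruskal:
B-E (1): add — endpoints in different components.
E-F (1): add — endpoints in different components.
B-F (3): skip — B and F already connected.
C-D (7): add — endpoints in different components.
A-C (8): add — endpoints in different components.
A-D (8): skip — A and D already connected.
B-D (12): add — endpoints in different components.
Non-tree edge A-D has weight 8, equal to the heaviest edge on its tree cycle — swapping gives another MST of the same weight. Not unique.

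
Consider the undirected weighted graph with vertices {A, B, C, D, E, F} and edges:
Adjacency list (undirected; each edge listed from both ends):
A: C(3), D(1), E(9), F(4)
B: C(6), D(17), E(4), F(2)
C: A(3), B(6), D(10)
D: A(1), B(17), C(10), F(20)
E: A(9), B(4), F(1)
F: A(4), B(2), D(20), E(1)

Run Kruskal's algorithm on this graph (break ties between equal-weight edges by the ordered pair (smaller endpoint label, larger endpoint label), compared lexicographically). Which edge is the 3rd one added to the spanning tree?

B-F

Kruskal: consider edges lightest-first.
A D (1): add. Components now {A,D} {B} {C} {E} {F}
E F (1): add. Components now {A,D} {B} {C} {E,F}
B F (2): add. Components now {A,D} {B,E,F} {C}
A C (3): add. Components now {A,C,D} {B,E,F}
A F (4): add. Components now {A,B,C,D,E,F}
The 3rd edge added is B F.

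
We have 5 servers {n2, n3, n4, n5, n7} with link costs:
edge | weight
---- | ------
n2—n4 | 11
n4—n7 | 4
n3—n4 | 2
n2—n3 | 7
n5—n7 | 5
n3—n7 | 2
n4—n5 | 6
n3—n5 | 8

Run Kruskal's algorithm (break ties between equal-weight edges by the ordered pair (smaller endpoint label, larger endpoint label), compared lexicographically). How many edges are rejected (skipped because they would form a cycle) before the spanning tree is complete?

2

Kruskal: consider edges lightest-first.
n3—n4 (2): add — endpoints in different components.
n3—n7 (2): add — endpoints in different components.
n4—n7 (4): skip — n7 and n4 already connected.
n5—n7 (5): add — endpoints in different components.
n4—n5 (6): skip — n5 and n4 already connected.
n2—n3 (7): add — endpoints in different components.
Edges rejected before the tree was complete: 2.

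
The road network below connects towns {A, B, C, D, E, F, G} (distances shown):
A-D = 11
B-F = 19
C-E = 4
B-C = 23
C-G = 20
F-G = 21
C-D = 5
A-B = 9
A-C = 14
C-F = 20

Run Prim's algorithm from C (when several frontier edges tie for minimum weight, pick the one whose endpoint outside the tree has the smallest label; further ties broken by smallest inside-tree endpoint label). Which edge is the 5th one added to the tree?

B-F

Grow the tree from C using Prim:
Step 1: frontier [C-E 4, C-D 5, A-C 14, C-F 20, C-G 20, B-C 23] → take C-E (4); add E.
Step 2: frontier [C-D 5, A-C 14, C-F 20, C-G 20, B-C 23] → take C-D (5); add D.
Step 3: frontier [A-C 14, C-F 20, C-G 20, B-C 23, A-D 11] → take A-D (11); add A.
Step 4: frontier [A-B 9, C-F 20, C-G 20, B-C 23] → take A-B (9); add B.
Step 5: frontier [B-F 19, C-F 20, C-G 20] → take B-F (19); add F.
Step 6: frontier [C-G 20, F-G 21] → take C-G (20); add G.
The 5th edge added is B-F.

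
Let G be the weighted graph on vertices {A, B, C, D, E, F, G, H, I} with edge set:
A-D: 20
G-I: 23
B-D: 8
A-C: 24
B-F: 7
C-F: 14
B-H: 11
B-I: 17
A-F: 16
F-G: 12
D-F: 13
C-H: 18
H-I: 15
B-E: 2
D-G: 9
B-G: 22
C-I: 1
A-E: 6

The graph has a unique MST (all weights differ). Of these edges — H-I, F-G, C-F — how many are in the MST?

1

Kruskal's algorithm — process edges by increasing weight (ties by edge label):
C-I (1): add — endpoints in different components.
B-E (2): add — endpoints in different components.
A-E (6): add — endpoints in different components.
B-F (7): add — endpoints in different components.
B-D (8): add — endpoints in different components.
D-G (9): add — endpoints in different components.
B-H (11): add — endpoints in different components.
F-G (12): skip — F and G already connected.
D-F (13): skip — D and F already connected.
C-F (14): add — endpoints in different components.
MST edge set: {C-I, B-E, A-E, B-F, B-D, D-G, B-H, C-F}.
Of the listed edges, {C-F} are in the MST → 1.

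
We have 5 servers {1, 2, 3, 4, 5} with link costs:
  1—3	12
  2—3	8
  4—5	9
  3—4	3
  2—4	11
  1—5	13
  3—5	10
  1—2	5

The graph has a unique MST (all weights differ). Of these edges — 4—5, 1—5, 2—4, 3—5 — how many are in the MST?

Sort edges by weight, then run Kruskal:
3—4 (3): add. Components now {1} {2} {3,4} {5}
1—2 (5): add. Components now {1,2} {3,4} {5}
2—3 (8): add. Components now {1,2,3,4} {5}
4—5 (9): add. Components now {1,2,3,4,5}
MST edge set: {3—4, 1—2, 2—3, 4—5}.
Of the listed edges, {4—5} are in the MST → 1.

1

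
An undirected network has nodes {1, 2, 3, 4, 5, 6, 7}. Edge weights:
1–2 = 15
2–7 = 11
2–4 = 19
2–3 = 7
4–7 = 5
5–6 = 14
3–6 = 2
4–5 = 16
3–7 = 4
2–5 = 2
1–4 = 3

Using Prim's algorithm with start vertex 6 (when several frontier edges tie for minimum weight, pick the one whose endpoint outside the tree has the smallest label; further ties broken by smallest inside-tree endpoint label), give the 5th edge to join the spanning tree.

Grow the tree from 6 using Prim:
Step 1: cheapest edge leaving the tree is 3–6 (2); add 3.
Step 2: cheapest edge leaving the tree is 3–7 (4); add 7.
Step 3: cheapest edge leaving the tree is 4–7 (5); add 4.
Step 4: cheapest edge leaving the tree is 1–4 (3); add 1.
Step 5: cheapest edge leaving the tree is 2–3 (7); add 2.
Step 6: cheapest edge leaving the tree is 2–5 (2); add 5.
The 5th edge added is 2–3.

2-3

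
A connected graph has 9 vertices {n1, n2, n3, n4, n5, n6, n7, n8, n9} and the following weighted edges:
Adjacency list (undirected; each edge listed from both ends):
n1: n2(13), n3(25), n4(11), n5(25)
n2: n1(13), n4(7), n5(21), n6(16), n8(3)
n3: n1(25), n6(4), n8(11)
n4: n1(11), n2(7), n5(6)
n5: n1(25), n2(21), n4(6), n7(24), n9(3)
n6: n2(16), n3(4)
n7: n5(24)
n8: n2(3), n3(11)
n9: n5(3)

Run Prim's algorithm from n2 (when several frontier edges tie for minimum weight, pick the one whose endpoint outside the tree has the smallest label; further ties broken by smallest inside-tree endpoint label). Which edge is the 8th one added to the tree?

n5-n7

Prim's algorithm from n2:
Step 1: frontier [n2—n8 3, n2—n4 7, n1—n2 13, n2—n6 16, n2—n5 21] → take n2—n8 (3); add n8.
Step 2: frontier [n2—n4 7, n1—n2 13, n2—n6 16, n2—n5 21, n3—n8 11] → take n2—n4 (7); add n4.
Step 3: frontier [n1—n2 13, n2—n6 16, n2—n5 21, n4—n5 6, n1—n4 11, n3—n8 11] → take n4—n5 (6); add n5.
Step 4: frontier [n1—n2 13, n2—n6 16, n1—n4 11, n5—n9 3, n5—n7 24, n1—n5 25, n3—n8 11] → take n5—n9 (3); add n9.
Step 5: frontier [n1—n2 13, n2—n6 16, n1—n4 11, n5—n7 24, n1—n5 25, n3—n8 11] → take n1—n4 (11); add n1.
Step 6: frontier [n1—n3 25, n2—n6 16, n5—n7 24, n3—n8 11] → take n3—n8 (11); add n3.
Step 7: frontier [n2—n6 16, n3—n6 4, n5—n7 24] → take n3—n6 (4); add n6.
Step 8: frontier [n5—n7 24] → take n5—n7 (24); add n7.
The 8th edge added is n5—n7.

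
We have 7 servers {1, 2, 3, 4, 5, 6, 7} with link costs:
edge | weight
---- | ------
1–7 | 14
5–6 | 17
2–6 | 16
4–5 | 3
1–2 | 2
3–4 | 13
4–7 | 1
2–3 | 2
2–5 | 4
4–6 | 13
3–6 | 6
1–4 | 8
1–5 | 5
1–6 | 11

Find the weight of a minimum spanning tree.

18

Kruskal's algorithm — process edges by increasing weight (ties by edge label):
4–7 (1): add — endpoints in different components.
1–2 (2): add — endpoints in different components.
2–3 (2): add — endpoints in different components.
4–5 (3): add — endpoints in different components.
2–5 (4): add — endpoints in different components.
1–5 (5): skip — 1 and 5 already connected.
3–6 (6): add — endpoints in different components.
MST edges: 4–7, 1–2, 2–3, 4–5, 2–5, 3–6; total weight 1+2+2+3+4+6 = 18.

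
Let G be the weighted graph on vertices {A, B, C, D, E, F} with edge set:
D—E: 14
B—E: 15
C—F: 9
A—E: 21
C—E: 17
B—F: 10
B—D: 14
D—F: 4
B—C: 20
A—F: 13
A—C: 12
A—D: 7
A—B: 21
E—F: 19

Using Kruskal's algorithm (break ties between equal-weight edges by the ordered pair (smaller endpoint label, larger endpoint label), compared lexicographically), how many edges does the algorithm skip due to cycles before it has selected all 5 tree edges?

Kruskal's algorithm — process edges by increasing weight (ties by edge label):
D—F (4): add. Components now {A} {B} {C} {D,F} {E}
A—D (7): add. Components now {A,D,F} {B} {C} {E}
C—F (9): add. Components now {A,C,D,F} {B} {E}
B—F (10): add. Components now {A,B,C,D,F} {E}
A—C (12): skip — A and C already connected.
A—F (13): skip — A and F already connected.
B—D (14): skip — B and D already connected.
D—E (14): add. Components now {A,B,C,D,E,F}
Edges rejected before the tree was complete: 3.

3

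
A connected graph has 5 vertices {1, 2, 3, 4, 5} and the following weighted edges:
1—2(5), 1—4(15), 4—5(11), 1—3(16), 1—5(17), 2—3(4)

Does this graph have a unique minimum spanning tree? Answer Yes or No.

Yes

Sort edges by weight, then run Kruskal:
2—3 (4): add. Components now {1} {2,3} {4} {5}
1—2 (5): add. Components now {1,2,3} {4} {5}
4—5 (11): add. Components now {1,2,3} {4,5}
1—4 (15): add. Components now {1,2,3,4,5}
Every non-tree edge has weight strictly greater than the heaviest edge on the tree path between its endpoints, so the MST is unique.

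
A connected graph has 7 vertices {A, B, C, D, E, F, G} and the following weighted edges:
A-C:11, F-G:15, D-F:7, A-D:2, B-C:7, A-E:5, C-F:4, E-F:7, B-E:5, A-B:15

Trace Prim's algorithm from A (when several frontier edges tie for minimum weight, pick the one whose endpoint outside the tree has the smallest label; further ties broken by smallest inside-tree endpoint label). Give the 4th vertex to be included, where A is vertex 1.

B

Prim, starting at A.
Step 1: frontier [A-D 2, A-E 5, A-C 11, A-B 15] → take A-D (2); add D.
Step 2: frontier [A-E 5, A-C 11, A-B 15, D-F 7] → take A-E (5); add E.
Step 3: frontier [A-C 11, A-B 15, D-F 7, B-E 5, E-F 7] → take B-E (5); add B.
Step 4: frontier [A-C 11, B-C 7, D-F 7, E-F 7] → take B-C (7); add C.
Step 5: frontier [C-F 4, D-F 7, E-F 7] → take C-F (4); add F.
Step 6: frontier [F-G 15] → take F-G (15); add G.
Vertex order: A, D, E, B, C, F, G. The 4th vertex is B.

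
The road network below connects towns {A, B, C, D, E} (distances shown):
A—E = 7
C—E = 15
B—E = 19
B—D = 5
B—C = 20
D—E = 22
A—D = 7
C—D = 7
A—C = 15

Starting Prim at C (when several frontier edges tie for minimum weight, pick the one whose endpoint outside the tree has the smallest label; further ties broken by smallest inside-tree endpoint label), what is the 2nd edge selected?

Prim's algorithm from C:
Step 1: frontier [C—D 7, A—C 15, C—E 15, B—C 20] → take C—D (7); add D.
Step 2: frontier [A—C 15, C—E 15, B—C 20, B—D 5, A—D 7, D—E 22] → take B—D (5); add B.
Step 3: frontier [B—E 19, A—C 15, C—E 15, A—D 7, D—E 22] → take A—D (7); add A.
Step 4: frontier [A—E 7, B—E 19, C—E 15, D—E 22] → take A—E (7); add E.
The 2nd edge added is B—D.

B-D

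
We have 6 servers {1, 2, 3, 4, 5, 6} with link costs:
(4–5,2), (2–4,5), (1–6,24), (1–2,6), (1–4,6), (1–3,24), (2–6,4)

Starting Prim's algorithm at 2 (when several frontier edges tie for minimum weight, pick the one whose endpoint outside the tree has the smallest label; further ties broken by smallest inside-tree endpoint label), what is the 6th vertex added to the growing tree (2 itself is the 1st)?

Prim, starting at 2.
Step 1: frontier [2–6 4, 2–4 5, 1–2 6] → take 2–6 (4); add 6.
Step 2: frontier [2–4 5, 1–2 6, 1–6 24] → take 2–4 (5); add 4.
Step 3: frontier [1–2 6, 4–5 2, 1–4 6, 1–6 24] → take 4–5 (2); add 5.
Step 4: frontier [1–2 6, 1–4 6, 1–6 24] → take 1–2 (6); add 1.
Step 5: frontier [1–3 24] → take 1–3 (24); add 3.
Vertex order: 2, 6, 4, 5, 1, 3. The 6th vertex is 3.

3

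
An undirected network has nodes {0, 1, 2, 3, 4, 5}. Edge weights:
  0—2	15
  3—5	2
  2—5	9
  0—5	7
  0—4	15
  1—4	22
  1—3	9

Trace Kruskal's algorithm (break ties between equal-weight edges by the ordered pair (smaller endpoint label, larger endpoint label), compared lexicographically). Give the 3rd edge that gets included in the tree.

1-3

Kruskal's algorithm — process edges by increasing weight (ties by edge label):
3—5 (2): add. Components now {0} {1} {2} {3,5} {4}
0—5 (7): add. Components now {0,3,5} {1} {2} {4}
1—3 (9): add. Components now {0,1,3,5} {2} {4}
2—5 (9): add. Components now {0,1,2,3,5} {4}
0—2 (15): skip — 0 and 2 already connected.
0—4 (15): add. Components now {0,1,2,3,4,5}
The 3rd edge added is 1—3.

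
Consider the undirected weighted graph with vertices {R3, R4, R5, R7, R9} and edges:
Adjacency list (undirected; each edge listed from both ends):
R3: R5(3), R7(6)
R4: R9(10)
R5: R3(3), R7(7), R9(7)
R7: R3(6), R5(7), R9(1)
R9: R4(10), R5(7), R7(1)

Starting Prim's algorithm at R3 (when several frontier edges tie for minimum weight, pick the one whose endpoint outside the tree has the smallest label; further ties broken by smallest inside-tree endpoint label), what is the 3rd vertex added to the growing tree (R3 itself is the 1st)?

R7

Prim, starting at R3.
Step 1: frontier [R3–R5 3, R3–R7 6] → take R3–R5 (3); add R5.
Step 2: frontier [R3–R7 6, R5–R7 7, R5–R9 7] → take R3–R7 (6); add R7.
Step 3: frontier [R5–R9 7, R7–R9 1] → take R7–R9 (1); add R9.
Step 4: frontier [R4–R9 10] → take R4–R9 (10); add R4.
Vertex order: R3, R5, R7, R9, R4. The 3rd vertex is R7.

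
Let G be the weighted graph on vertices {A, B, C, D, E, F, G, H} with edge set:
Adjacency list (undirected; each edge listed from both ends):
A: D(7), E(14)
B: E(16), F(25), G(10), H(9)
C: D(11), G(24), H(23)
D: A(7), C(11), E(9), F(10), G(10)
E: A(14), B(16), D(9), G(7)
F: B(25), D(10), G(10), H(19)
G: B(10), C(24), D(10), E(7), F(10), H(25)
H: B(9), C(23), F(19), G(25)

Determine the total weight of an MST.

Kruskal: consider edges lightest-first.
A-D (7): add — endpoints in different components.
E-G (7): add — endpoints in different components.
B-H (9): add — endpoints in different components.
D-E (9): add — endpoints in different components.
B-G (10): add — endpoints in different components.
D-F (10): add — endpoints in different components.
D-G (10): skip — D and G already connected.
F-G (10): skip — F and G already connected.
C-D (11): add — endpoints in different components.
MST edges: A-D, E-G, B-H, D-E, B-G, D-F, C-D; total weight 7+7+9+9+10+10+11 = 63.

63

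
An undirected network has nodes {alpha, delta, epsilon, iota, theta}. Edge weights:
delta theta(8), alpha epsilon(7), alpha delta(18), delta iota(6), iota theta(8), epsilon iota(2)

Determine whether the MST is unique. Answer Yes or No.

Kruskal's algorithm — process edges by increasing weight (ties by edge label):
epsilon iota (2): add — endpoints in different components.
delta iota (6): add — endpoints in different components.
alpha epsilon (7): add — endpoints in different components.
delta theta (8): add — endpoints in different components.
Non-tree edge iota theta has weight 8, equal to the heaviest edge on its tree cycle — swapping gives another MST of the same weight. Not unique.

No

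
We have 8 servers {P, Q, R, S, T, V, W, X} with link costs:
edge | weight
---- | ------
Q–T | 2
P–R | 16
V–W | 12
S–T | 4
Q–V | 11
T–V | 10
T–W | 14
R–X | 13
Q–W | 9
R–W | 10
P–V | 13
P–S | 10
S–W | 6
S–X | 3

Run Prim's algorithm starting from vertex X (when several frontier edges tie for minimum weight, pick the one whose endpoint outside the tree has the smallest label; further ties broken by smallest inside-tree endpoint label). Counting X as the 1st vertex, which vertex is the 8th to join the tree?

Grow the tree from X using Prim:
Step 1: frontier [S–X 3, R–X 13] → take S–X (3); add S.
Step 2: frontier [S–T 4, S–W 6, P–S 10, R–X 13] → take S–T (4); add T.
Step 3: frontier [S–W 6, P–S 10, Q–T 2, T–V 10, T–W 14, R–X 13] → take Q–T (2); add Q.
Step 4: frontier [Q–W 9, Q–V 11, S–W 6, P–S 10, T–V 10, T–W 14, R–X 13] → take S–W (6); add W.
Step 5: frontier [Q–V 11, P–S 10, T–V 10, R–W 10, V–W 12, R–X 13] → take P–S (10); add P.
Step 6: frontier [P–V 13, P–R 16, Q–V 11, T–V 10, R–W 10, V–W 12, R–X 13] → take R–W (10); add R.
Step 7: frontier [P–V 13, Q–V 11, T–V 10, V–W 12] → take T–V (10); add V.
Vertex order: X, S, T, Q, W, P, R, V. The 8th vertex is V.

V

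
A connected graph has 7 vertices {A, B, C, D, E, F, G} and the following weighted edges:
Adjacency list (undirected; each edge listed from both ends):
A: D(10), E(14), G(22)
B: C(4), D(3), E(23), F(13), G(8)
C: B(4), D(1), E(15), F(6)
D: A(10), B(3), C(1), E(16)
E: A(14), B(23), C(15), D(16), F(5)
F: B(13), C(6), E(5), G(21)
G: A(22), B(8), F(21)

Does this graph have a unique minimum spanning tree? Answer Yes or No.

Kruskal: consider edges lightest-first.
C–D (1): add — endpoints in different components.
B–D (3): add — endpoints in different components.
B–C (4): skip — B and C already connected.
E–F (5): add — endpoints in different components.
C–F (6): add — endpoints in different components.
B–G (8): add — endpoints in different components.
A–D (10): add — endpoints in different components.
Every non-tree edge has weight strictly greater than the heaviest edge on the tree path between its endpoints, so the MST is unique.

Yes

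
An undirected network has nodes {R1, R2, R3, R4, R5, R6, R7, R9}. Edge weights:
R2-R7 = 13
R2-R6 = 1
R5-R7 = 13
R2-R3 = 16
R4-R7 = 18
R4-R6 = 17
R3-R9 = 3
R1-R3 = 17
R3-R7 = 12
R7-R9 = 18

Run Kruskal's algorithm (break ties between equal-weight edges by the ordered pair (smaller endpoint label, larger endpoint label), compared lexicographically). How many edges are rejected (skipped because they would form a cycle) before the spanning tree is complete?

Kruskal's algorithm — process edges by increasing weight (ties by edge label):
R2-R6 (1): add — endpoints in different components.
R3-R9 (3): add — endpoints in different components.
R3-R7 (12): add — endpoints in different components.
R2-R7 (13): add — endpoints in different components.
R5-R7 (13): add — endpoints in different components.
R2-R3 (16): skip — R2 and R3 already connected.
R1-R3 (17): add — endpoints in different components.
R4-R6 (17): add — endpoints in different components.
Edges rejected before the tree was complete: 1.

1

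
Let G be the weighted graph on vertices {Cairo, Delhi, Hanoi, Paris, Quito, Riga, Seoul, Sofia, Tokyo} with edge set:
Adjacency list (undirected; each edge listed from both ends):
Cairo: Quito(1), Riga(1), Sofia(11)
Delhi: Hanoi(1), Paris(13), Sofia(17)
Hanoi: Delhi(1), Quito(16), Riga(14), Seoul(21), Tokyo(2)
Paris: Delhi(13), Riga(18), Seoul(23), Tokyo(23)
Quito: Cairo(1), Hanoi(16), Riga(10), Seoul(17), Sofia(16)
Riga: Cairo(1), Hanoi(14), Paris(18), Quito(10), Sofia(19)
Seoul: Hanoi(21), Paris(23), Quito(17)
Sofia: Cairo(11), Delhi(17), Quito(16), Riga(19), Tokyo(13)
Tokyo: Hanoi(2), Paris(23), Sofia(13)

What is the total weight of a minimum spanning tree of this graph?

59

Prim, starting at Cairo.
Step 1: cheapest edge leaving the tree is Cairo-Quito (1); add Quito.
Step 2: cheapest edge leaving the tree is Cairo-Riga (1); add Riga.
Step 3: cheapest edge leaving the tree is Cairo-Sofia (11); add Sofia.
Step 4: cheapest edge leaving the tree is Sofia-Tokyo (13); add Tokyo.
Step 5: cheapest edge leaving the tree is Hanoi-Tokyo (2); add Hanoi.
Step 6: cheapest edge leaving the tree is Delhi-Hanoi (1); add Delhi.
Step 7: cheapest edge leaving the tree is Delhi-Paris (13); add Paris.
Step 8: cheapest edge leaving the tree is Quito-Seoul (17); add Seoul.
MST edges: Cairo-Quito, Cairo-Riga, Cairo-Sofia, Sofia-Tokyo, Hanoi-Tokyo, Delhi-Hanoi, Delhi-Paris, Quito-Seoul; total weight 1+1+11+13+2+1+13+17 = 59.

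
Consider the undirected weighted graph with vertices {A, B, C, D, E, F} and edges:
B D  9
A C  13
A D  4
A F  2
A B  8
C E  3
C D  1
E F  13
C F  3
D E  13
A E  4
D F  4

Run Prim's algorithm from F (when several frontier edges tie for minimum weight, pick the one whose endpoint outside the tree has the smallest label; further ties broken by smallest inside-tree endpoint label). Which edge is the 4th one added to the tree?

C-E

Prim's algorithm from F:
Step 1: frontier [A F 2, C F 3, D F 4, E F 13] → take A F (2); add A.
Step 2: frontier [A D 4, A E 4, A B 8, A C 13, C F 3, D F 4, E F 13] → take C F (3); add C.
Step 3: frontier [A D 4, A E 4, A B 8, C D 1, C E 3, D F 4, E F 13] → take C D (1); add D.
Step 4: frontier [A E 4, A B 8, C E 3, B D 9, D E 13, E F 13] → take C E (3); add E.
Step 5: frontier [A B 8, B D 9] → take A B (8); add B.
The 4th edge added is C E.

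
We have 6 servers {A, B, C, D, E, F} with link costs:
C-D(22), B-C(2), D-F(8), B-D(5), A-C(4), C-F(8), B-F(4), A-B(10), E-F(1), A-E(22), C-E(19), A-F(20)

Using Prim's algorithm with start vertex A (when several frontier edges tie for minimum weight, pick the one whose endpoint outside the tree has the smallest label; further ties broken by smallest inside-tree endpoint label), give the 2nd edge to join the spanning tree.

B-C

Prim, starting at A.
Step 1: frontier [A-C 4, A-B 10, A-F 20, A-E 22] → take A-C (4); add C.
Step 2: frontier [A-B 10, A-F 20, A-E 22, B-C 2, C-F 8, C-E 19, C-D 22] → take B-C (2); add B.
Step 3: frontier [A-F 20, A-E 22, B-F 4, B-D 5, C-F 8, C-E 19, C-D 22] → take B-F (4); add F.
Step 4: frontier [A-E 22, B-D 5, C-E 19, C-D 22, E-F 1, D-F 8] → take E-F (1); add E.
Step 5: frontier [B-D 5, C-D 22, D-F 8] → take B-D (5); add D.
The 2nd edge added is B-C.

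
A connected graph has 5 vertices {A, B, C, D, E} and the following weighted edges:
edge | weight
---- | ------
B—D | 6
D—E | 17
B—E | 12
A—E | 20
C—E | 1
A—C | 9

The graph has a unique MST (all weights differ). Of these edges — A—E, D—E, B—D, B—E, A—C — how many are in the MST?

Sort edges by weight, then run Kruskal:
C—E (1): add. Components now {A} {B} {C,E} {D}
B—D (6): add. Components now {A} {B,D} {C,E}
A—C (9): add. Components now {A,C,E} {B,D}
B—E (12): add. Components now {A,B,C,D,E}
MST edge set: {C—E, B—D, A—C, B—E}.
Of the listed edges, {B—D, B—E, A—C} are in the MST → 3.

3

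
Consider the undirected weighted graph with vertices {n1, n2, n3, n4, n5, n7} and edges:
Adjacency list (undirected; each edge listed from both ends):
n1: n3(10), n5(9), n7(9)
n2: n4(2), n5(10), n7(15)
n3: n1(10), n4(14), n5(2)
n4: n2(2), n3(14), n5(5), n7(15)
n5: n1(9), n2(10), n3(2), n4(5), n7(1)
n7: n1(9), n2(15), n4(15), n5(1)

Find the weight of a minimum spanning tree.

19

Kruskal: consider edges lightest-first.
n5-n7 (1): add — endpoints in different components.
n2-n4 (2): add — endpoints in different components.
n3-n5 (2): add — endpoints in different components.
n4-n5 (5): add — endpoints in different components.
n1-n5 (9): add — endpoints in different components.
MST edges: n5-n7, n2-n4, n3-n5, n4-n5, n1-n5; total weight 1+2+2+5+9 = 19.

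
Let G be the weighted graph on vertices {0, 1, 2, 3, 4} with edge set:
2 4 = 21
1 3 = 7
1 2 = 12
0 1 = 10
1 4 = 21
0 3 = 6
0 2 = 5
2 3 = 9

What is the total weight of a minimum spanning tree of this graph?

39

Grow the tree from 3 using Prim:
Step 1: frontier [0 3 6, 1 3 7, 2 3 9] → take 0 3 (6); add 0.
Step 2: frontier [0 2 5, 0 1 10, 1 3 7, 2 3 9] → take 0 2 (5); add 2.
Step 3: frontier [0 1 10, 1 2 12, 2 4 21, 1 3 7] → take 1 3 (7); add 1.
Step 4: frontier [1 4 21, 2 4 21] → take 1 4 (21); add 4.
MST edges: 0 3, 0 2, 1 3, 1 4; total weight 6+5+7+21 = 39.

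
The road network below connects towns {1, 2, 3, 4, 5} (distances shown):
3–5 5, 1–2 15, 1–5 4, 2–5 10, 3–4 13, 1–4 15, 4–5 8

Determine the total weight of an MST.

Prim's algorithm from 5:
Step 1: frontier [1–5 4, 3–5 5, 4–5 8, 2–5 10] → take 1–5 (4); add 1.
Step 2: frontier [1–2 15, 1–4 15, 3–5 5, 4–5 8, 2–5 10] → take 3–5 (5); add 3.
Step 3: frontier [1–2 15, 1–4 15, 3–4 13, 4–5 8, 2–5 10] → take 4–5 (8); add 4.
Step 4: frontier [1–2 15, 2–5 10] → take 2–5 (10); add 2.
MST edges: 1–5, 3–5, 4–5, 2–5; total weight 4+5+8+10 = 27.

27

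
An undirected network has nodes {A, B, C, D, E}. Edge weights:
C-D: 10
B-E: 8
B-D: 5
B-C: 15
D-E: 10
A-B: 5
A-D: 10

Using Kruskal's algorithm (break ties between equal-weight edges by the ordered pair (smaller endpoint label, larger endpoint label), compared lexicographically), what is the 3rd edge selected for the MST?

Kruskal's algorithm — process edges by increasing weight (ties by edge label):
A-B (5): add. Components now {A,B} {C} {D} {E}
B-D (5): add. Components now {A,B,D} {C} {E}
B-E (8): add. Components now {A,B,D,E} {C}
A-D (10): skip — A and D already connected.
C-D (10): add. Components now {A,B,C,D,E}
The 3rd edge added is B-E.

B-E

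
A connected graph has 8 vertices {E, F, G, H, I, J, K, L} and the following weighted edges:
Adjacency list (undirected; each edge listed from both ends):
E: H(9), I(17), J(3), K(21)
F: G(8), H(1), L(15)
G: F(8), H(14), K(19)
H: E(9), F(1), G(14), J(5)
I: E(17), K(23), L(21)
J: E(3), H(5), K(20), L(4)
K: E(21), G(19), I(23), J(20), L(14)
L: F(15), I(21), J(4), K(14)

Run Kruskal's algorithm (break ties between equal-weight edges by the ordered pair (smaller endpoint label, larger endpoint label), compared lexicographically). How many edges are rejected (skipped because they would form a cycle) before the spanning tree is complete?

Sort edges by weight, then run Kruskal:
F—H (1): add — endpoints in different components.
E—J (3): add — endpoints in different components.
J—L (4): add — endpoints in different components.
H—J (5): add — endpoints in different components.
F—G (8): add — endpoints in different components.
E—H (9): skip — E and H already connected.
G—H (14): skip — G and H already connected.
K—L (14): add — endpoints in different components.
F—L (15): skip — F and L already connected.
E—I (17): add — endpoints in different components.
Edges rejected before the tree was complete: 3.

3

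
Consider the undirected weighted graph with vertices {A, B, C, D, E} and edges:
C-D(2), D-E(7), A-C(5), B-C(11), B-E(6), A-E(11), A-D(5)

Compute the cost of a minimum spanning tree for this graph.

Prim's algorithm from E:
Step 1: frontier [B-E 6, D-E 7, A-E 11] → take B-E (6); add B.
Step 2: frontier [B-C 11, D-E 7, A-E 11] → take D-E (7); add D.
Step 3: frontier [B-C 11, C-D 2, A-D 5, A-E 11] → take C-D (2); add C.
Step 4: frontier [A-C 5, A-D 5, A-E 11] → take A-C (5); add A.
MST edges: B-E, D-E, C-D, A-C; total weight 6+7+2+5 = 20.

20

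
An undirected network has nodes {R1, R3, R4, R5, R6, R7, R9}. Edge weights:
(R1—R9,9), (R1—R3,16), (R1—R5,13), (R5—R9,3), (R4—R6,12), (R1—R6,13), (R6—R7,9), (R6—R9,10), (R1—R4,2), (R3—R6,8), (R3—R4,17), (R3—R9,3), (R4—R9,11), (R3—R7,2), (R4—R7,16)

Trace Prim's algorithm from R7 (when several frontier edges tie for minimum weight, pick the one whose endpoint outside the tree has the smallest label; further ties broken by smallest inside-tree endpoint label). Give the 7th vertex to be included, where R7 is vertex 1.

Grow the tree from R7 using Prim:
Step 1: cheapest edge leaving the tree is R3—R7 (2); add R3.
Step 2: cheapest edge leaving the tree is R3—R9 (3); add R9.
Step 3: cheapest edge leaving the tree is R5—R9 (3); add R5.
Step 4: cheapest edge leaving the tree is R3—R6 (8); add R6.
Step 5: cheapest edge leaving the tree is R1—R9 (9); add R1.
Step 6: cheapest edge leaving the tree is R1—R4 (2); add R4.
Vertex order: R7, R3, R9, R5, R6, R1, R4. The 7th vertex is R4.

R4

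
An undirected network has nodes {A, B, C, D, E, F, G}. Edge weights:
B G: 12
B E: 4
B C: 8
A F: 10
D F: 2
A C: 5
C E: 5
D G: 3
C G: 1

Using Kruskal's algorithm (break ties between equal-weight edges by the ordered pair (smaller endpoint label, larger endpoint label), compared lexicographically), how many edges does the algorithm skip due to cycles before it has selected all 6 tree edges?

0

Kruskal's algorithm — process edges by increasing weight (ties by edge label):
C G (1): add — endpoints in different components.
D F (2): add — endpoints in different components.
D G (3): add — endpoints in different components.
B E (4): add — endpoints in different components.
A C (5): add — endpoints in different components.
C E (5): add — endpoints in different components.
Edges rejected before the tree was complete: 0.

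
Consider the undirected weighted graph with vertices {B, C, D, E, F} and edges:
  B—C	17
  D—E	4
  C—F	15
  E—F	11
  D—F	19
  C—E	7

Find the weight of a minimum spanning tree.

Sort edges by weight, then run Kruskal:
D—E (4): add. Components now {B} {C} {D,E} {F}
C—E (7): add. Components now {B} {C,D,E} {F}
E—F (11): add. Components now {B} {C,D,E,F}
C—F (15): skip — C and F already connected.
B—C (17): add. Components now {B,C,D,E,F}
MST edges: D—E, C—E, E—F, B—C; total weight 4+7+11+17 = 39.

39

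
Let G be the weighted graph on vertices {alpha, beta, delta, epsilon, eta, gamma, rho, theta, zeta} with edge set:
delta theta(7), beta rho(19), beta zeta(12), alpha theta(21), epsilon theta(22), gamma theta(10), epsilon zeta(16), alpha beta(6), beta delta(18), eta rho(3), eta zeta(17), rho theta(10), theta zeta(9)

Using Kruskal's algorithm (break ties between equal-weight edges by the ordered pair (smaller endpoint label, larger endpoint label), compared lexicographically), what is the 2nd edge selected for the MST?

alpha-beta

Kruskal: consider edges lightest-first.
eta rho (3): add — endpoints in different components.
alpha beta (6): add — endpoints in different components.
delta theta (7): add — endpoints in different components.
theta zeta (9): add — endpoints in different components.
gamma theta (10): add — endpoints in different components.
rho theta (10): add — endpoints in different components.
beta zeta (12): add — endpoints in different components.
epsilon zeta (16): add — endpoints in different components.
The 2nd edge added is alpha beta.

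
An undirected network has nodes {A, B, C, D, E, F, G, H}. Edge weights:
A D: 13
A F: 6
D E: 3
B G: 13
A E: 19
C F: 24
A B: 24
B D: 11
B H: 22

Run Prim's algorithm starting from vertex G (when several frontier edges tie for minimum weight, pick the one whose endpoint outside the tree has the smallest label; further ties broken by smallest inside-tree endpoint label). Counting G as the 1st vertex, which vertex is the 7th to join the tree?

H

Prim, starting at G.
Step 1: cheapest edge leaving the tree is B G (13); add B.
Step 2: cheapest edge leaving the tree is B D (11); add D.
Step 3: cheapest edge leaving the tree is D E (3); add E.
Step 4: cheapest edge leaving the tree is A D (13); add A.
Step 5: cheapest edge leaving the tree is A F (6); add F.
Step 6: cheapest edge leaving the tree is B H (22); add H.
Step 7: cheapest edge leaving the tree is C F (24); add C.
Vertex order: G, B, D, E, A, F, H, C. The 7th vertex is H.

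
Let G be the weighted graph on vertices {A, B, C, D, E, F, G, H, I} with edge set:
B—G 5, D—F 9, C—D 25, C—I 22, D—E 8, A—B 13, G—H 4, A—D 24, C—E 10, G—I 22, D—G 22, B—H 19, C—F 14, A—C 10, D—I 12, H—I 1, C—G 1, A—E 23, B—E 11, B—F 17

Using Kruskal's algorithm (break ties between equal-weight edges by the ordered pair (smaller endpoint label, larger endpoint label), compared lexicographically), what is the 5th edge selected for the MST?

D-E

Kruskal: consider edges lightest-first.
C—G (1): add — endpoints in different components.
H—I (1): add — endpoints in different components.
G—H (4): add — endpoints in different components.
B—G (5): add — endpoints in different components.
D—E (8): add — endpoints in different components.
D—F (9): add — endpoints in different components.
A—C (10): add — endpoints in different components.
C—E (10): add — endpoints in different components.
The 5th edge added is D—E.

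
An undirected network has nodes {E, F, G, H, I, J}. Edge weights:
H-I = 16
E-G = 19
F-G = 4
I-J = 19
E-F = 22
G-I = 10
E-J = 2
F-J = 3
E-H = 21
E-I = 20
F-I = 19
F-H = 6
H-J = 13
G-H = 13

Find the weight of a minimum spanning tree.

Sort edges by weight, then run Kruskal:
E-J (2): add. Components now {E,J} {F} {G} {H} {I}
F-J (3): add. Components now {E,F,J} {G} {H} {I}
F-G (4): add. Components now {E,F,G,J} {H} {I}
F-H (6): add. Components now {E,F,G,H,J} {I}
G-I (10): add. Components now {E,F,G,H,I,J}
MST edges: E-J, F-J, F-G, F-H, G-I; total weight 2+3+4+6+10 = 25.

25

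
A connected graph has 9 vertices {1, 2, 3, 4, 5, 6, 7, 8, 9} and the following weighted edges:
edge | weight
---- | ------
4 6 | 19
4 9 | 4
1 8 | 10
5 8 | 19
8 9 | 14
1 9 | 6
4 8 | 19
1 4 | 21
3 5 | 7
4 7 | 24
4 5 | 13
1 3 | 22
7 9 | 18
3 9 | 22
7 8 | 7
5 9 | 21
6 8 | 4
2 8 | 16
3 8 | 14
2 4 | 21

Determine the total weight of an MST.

67

Kruskal: consider edges lightest-first.
4 9 (4): add — endpoints in different components.
6 8 (4): add — endpoints in different components.
1 9 (6): add — endpoints in different components.
3 5 (7): add — endpoints in different components.
7 8 (7): add — endpoints in different components.
1 8 (10): add — endpoints in different components.
4 5 (13): add — endpoints in different components.
3 8 (14): skip — 3 and 8 already connected.
8 9 (14): skip — 8 and 9 already connected.
2 8 (16): add — endpoints in different components.
MST edges: 4 9, 6 8, 1 9, 3 5, 7 8, 1 8, 4 5, 2 8; total weight 4+4+6+7+7+10+13+16 = 67.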